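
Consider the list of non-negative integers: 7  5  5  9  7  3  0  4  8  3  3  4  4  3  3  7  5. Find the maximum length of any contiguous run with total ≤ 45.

add 7: [7] sum 7, len 1
add 5: [7, 5] sum 12, len 2
add 5: [7, 5, 5] sum 17, len 3
add 9: [7, 5, 5, 9] sum 26, len 4
add 7: [7, 5, 5, 9, 7] sum 33, len 5
add 3: [7, 5, 5, 9, 7, 3] sum 36, len 6
add 0: [7, 5, 5, 9, 7, 3, 0] sum 36, len 7
add 4: [7, 5, 5, 9, 7, 3, 0, 4] sum 40, len 8
add 8: [5, 5, 9, 7, 3, 0, 4, 8] sum 41, len 8
add 3: [5, 5, 9, 7, 3, 0, 4, 8, 3] sum 44, len 9
add 3: [5, 9, 7, 3, 0, 4, 8, 3, 3] sum 42, len 9
add 4: [9, 7, 3, 0, 4, 8, 3, 3, 4] sum 41, len 9
add 4: [9, 7, 3, 0, 4, 8, 3, 3, 4, 4] sum 45, len 10
add 3: [7, 3, 0, 4, 8, 3, 3, 4, 4, 3] sum 39, len 10
add 3: [7, 3, 0, 4, 8, 3, 3, 4, 4, 3, 3] sum 42, len 11
add 7: [3, 0, 4, 8, 3, 3, 4, 4, 3, 3, 7] sum 42, len 11
add 5: [0, 4, 8, 3, 3, 4, 4, 3, 3, 7, 5] sum 44, len 11
Longest length seen: 11.

11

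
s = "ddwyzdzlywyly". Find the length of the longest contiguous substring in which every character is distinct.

add d: [d] len 1
add d (repeat d, move left end past it): [d] len 1
add w: [d, w] len 2
add y: [d, w, y] len 3
add z: [d, w, y, z] len 4
add d (repeat d, move left end past it): [w, y, z, d] len 4
add z (repeat z, move left end past it): [d, z] len 2
add l: [d, z, l] len 3
add y: [d, z, l, y] len 4
add w: [d, z, l, y, w] len 5
add y (repeat y, move left end past it): [w, y] len 2
add l: [w, y, l] len 3
add y (repeat y, move left end past it): [l, y] len 2
Longest all-distinct length: 5.

5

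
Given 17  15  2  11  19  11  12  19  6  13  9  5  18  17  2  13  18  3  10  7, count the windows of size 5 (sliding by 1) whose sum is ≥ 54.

10

17 15 2 11 19 → sum 64  ≥ 54 ✓
15 2 11 19 11 → sum 58  ≥ 54 ✓
2 11 19 11 12 → sum 55  ≥ 54 ✓
11 19 11 12 19 → sum 72  ≥ 54 ✓
19 11 12 19 6 → sum 67  ≥ 54 ✓
11 12 19 6 13 → sum 61  ≥ 54 ✓
12 19 6 13 9 → sum 59  ≥ 54 ✓
19 6 13 9 5 → sum 52
6 13 9 5 18 → sum 51
13 9 5 18 17 → sum 62  ≥ 54 ✓
9 5 18 17 2 → sum 51
5 18 17 2 13 → sum 55  ≥ 54 ✓
18 17 2 13 18 → sum 68  ≥ 54 ✓
17 2 13 18 3 → sum 53
2 13 18 3 10 → sum 46
13 18 3 10 7 → sum 51
10 windows satisfy the condition.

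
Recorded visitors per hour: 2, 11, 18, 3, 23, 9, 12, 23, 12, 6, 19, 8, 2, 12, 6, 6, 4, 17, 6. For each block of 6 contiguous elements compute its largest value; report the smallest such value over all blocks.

2 11 18 3 23 9 → max 23
11 18 3 23 9 12 → max 23
18 3 23 9 12 23 → max 23
3 23 9 12 23 12 → max 23
23 9 12 23 12 6 → max 23
9 12 23 12 6 19 → max 23
12 23 12 6 19 8 → max 23
23 12 6 19 8 2 → max 23
12 6 19 8 2 12 → max 19
6 19 8 2 12 6 → max 19
19 8 2 12 6 6 → max 19
8 2 12 6 6 4 → max 12
2 12 6 6 4 17 → max 17
12 6 6 4 17 6 → max 17
Smallest of these is 12.

12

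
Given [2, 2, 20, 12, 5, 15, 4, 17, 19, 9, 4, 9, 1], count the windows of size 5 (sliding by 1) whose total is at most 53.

4

[2, 2, 20, 12, 5] → sum 41  ≤ 53 ✓
[2, 20, 12, 5, 15] → sum 54
[20, 12, 5, 15, 4] → sum 56
[12, 5, 15, 4, 17] → sum 53  ≤ 53 ✓
[5, 15, 4, 17, 19] → sum 60
[15, 4, 17, 19, 9] → sum 64
[4, 17, 19, 9, 4] → sum 53  ≤ 53 ✓
[17, 19, 9, 4, 9] → sum 58
[19, 9, 4, 9, 1] → sum 42  ≤ 53 ✓
4 windows satisfy the condition.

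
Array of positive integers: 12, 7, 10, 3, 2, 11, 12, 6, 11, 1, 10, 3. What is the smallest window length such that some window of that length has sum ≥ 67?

Extend right; whenever the sum reaches 67, record the length and shrink from the left:
add 12: running sum 12 < 67
add 7: running sum 19 < 67
add 10: running sum 29 < 67
add 3: running sum 32 < 67
add 2: running sum 34 < 67
add 11: running sum 45 < 67
add 12: running sum 57 < 67
add 6: running sum 63 < 67
add 11: shortest ending here [12, 7, 10, 3, 2, 11, 12, 6, 11] sum 74, len 9
add 1: shortest ending here [12, 7, 10, 3, 2, 11, 12, 6, 11, 1] sum 75, len 10
add 10: shortest ending here [7, 10, 3, 2, 11, 12, 6, 11, 1, 10] sum 73, len 10
add 3: shortest ending here [10, 3, 2, 11, 12, 6, 11, 1, 10, 3] sum 69, len 10
Shortest qualifying length: 9.

9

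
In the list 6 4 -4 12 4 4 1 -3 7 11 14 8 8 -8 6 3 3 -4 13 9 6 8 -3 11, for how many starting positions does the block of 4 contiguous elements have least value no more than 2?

[6, 4, -4, 12] → min -4  ≤ 2 ✓
[4, -4, 12, 4] → min -4  ≤ 2 ✓
[-4, 12, 4, 4] → min -4  ≤ 2 ✓
[12, 4, 4, 1] → min 1  ≤ 2 ✓
[4, 4, 1, -3] → min -3  ≤ 2 ✓
[4, 1, -3, 7] → min -3  ≤ 2 ✓
[1, -3, 7, 11] → min -3  ≤ 2 ✓
[-3, 7, 11, 14] → min -3  ≤ 2 ✓
[7, 11, 14, 8] → min 7
[11, 14, 8, 8] → min 8
[14, 8, 8, -8] → min -8  ≤ 2 ✓
[8, 8, -8, 6] → min -8  ≤ 2 ✓
[8, -8, 6, 3] → min -8  ≤ 2 ✓
[-8, 6, 3, 3] → min -8  ≤ 2 ✓
[6, 3, 3, -4] → min -4  ≤ 2 ✓
[3, 3, -4, 13] → min -4  ≤ 2 ✓
[3, -4, 13, 9] → min -4  ≤ 2 ✓
[-4, 13, 9, 6] → min -4  ≤ 2 ✓
[13, 9, 6, 8] → min 6
[9, 6, 8, -3] → min -3  ≤ 2 ✓
[6, 8, -3, 11] → min -3  ≤ 2 ✓
18 windows satisfy the condition.

18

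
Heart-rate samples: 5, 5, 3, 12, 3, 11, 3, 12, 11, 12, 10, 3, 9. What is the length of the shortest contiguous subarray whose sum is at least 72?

add 5: running sum 5 < 72
add 5: running sum 10 < 72
add 3: running sum 13 < 72
add 12: running sum 25 < 72
add 3: running sum 28 < 72
add 11: running sum 39 < 72
add 3: running sum 42 < 72
add 12: running sum 54 < 72
add 11: running sum 65 < 72
end 9: [5, 3, 12, 3, 11, 3, 12, 11, 12] sum 72, len 9
end 10: [12, 3, 11, 3, 12, 11, 12, 10] sum 74, len 8
end 11: [12, 3, 11, 3, 12, 11, 12, 10, 3] sum 77, len 9
end 12: [3, 11, 3, 12, 11, 12, 10, 3, 9] sum 74, len 9
Shortest qualifying length: 8.

8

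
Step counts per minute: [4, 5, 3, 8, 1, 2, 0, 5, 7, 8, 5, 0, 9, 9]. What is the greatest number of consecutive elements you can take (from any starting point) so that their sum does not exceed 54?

Extend to the right; shrink from the left whenever the sum exceeds 54:
[4] sum 4 len 1
[4, 5] sum 9 len 2
[4, 5, 3] sum 12 len 3
[4, 5, 3, 8] sum 20 len 4
[4, 5, 3, 8, 1] sum 21 len 5
[4, 5, 3, 8, 1, 2] sum 23 len 6
[4, 5, 3, 8, 1, 2, 0] sum 23 len 7
[4, 5, 3, 8, 1, 2, 0, 5] sum 28 len 8
[4, 5, 3, 8, 1, 2, 0, 5, 7] sum 35 len 9
[4, 5, 3, 8, 1, 2, 0, 5, 7, 8] sum 43 len 10
[4, 5, 3, 8, 1, 2, 0, 5, 7, 8, 5] sum 48 len 11
[4, 5, 3, 8, 1, 2, 0, 5, 7, 8, 5, 0] sum 48 len 12
[5, 3, 8, 1, 2, 0, 5, 7, 8, 5, 0, 9] sum 53 len 12
[8, 1, 2, 0, 5, 7, 8, 5, 0, 9, 9] sum 54 len 11
Longest length seen: 12.

12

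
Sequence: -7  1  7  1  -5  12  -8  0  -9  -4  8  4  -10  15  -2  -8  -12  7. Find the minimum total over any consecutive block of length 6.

(-7, 1, 7, 1, -5, 12) → sum 9
(1, 7, 1, -5, 12, -8) → sum 8
(7, 1, -5, 12, -8, 0) → sum 7
(1, -5, 12, -8, 0, -9) → sum -9
(-5, 12, -8, 0, -9, -4) → sum -14
(12, -8, 0, -9, -4, 8) → sum -1
(-8, 0, -9, -4, 8, 4) → sum -9
(0, -9, -4, 8, 4, -10) → sum -11
(-9, -4, 8, 4, -10, 15) → sum 4
(-4, 8, 4, -10, 15, -2) → sum 11
(8, 4, -10, 15, -2, -8) → sum 7
(4, -10, 15, -2, -8, -12) → sum -13
(-10, 15, -2, -8, -12, 7) → sum -10
Minimum of these is -14.

-14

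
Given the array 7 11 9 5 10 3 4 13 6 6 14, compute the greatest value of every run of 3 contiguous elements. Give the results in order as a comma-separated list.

11, 11, 10, 10, 10, 13, 13, 13, 14

Sliding a size-3 window across the 11 values:
[7, 11, 9] → max 11
[11, 9, 5] → max 11
[9, 5, 10] → max 10
[5, 10, 3] → max 10
[10, 3, 4] → max 10
[3, 4, 13] → max 13
[4, 13, 6] → max 13
[13, 6, 6] → max 13
[6, 6, 14] → max 14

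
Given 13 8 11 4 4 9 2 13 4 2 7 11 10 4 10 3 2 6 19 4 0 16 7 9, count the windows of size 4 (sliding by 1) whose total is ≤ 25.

(13, 8, 11, 4) → sum 36
(8, 11, 4, 4) → sum 27
(11, 4, 4, 9) → sum 28
(4, 4, 9, 2) → sum 19  ≤ 25 ✓
(4, 9, 2, 13) → sum 28
(9, 2, 13, 4) → sum 28
(2, 13, 4, 2) → sum 21  ≤ 25 ✓
(13, 4, 2, 7) → sum 26
(4, 2, 7, 11) → sum 24  ≤ 25 ✓
(2, 7, 11, 10) → sum 30
(7, 11, 10, 4) → sum 32
(11, 10, 4, 10) → sum 35
(10, 4, 10, 3) → sum 27
(4, 10, 3, 2) → sum 19  ≤ 25 ✓
(10, 3, 2, 6) → sum 21  ≤ 25 ✓
(3, 2, 6, 19) → sum 30
(2, 6, 19, 4) → sum 31
(6, 19, 4, 0) → sum 29
(19, 4, 0, 16) → sum 39
(4, 0, 16, 7) → sum 27
(0, 16, 7, 9) → sum 32
5 windows satisfy the condition.

5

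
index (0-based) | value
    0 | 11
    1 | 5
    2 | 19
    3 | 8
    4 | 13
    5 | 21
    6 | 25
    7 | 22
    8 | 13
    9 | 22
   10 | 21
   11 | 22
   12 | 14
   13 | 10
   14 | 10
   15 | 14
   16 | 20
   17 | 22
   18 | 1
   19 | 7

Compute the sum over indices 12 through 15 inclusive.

Elements at indices 12..15: 14, 10, 10, 14
sum(14, 10, 10, 14) = 48

48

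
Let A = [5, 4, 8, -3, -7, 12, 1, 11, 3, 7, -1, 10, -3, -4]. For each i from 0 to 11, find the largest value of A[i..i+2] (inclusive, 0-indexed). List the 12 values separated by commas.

8, 8, 8, 12, 12, 12, 11, 11, 7, 10, 10, 10

5 4 8 → max 8
4 8 -3 → max 8
8 -3 -7 → max 8
-3 -7 12 → max 12
-7 12 1 → max 12
12 1 11 → max 12
1 11 3 → max 11
11 3 7 → max 11
3 7 -1 → max 7
7 -1 10 → max 10
-1 10 -3 → max 10
10 -3 -4 → max 10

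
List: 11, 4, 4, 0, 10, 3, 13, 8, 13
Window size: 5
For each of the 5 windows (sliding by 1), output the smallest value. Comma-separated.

11 4 4 0 10 → min 0
4 4 0 10 3 → min 0
4 0 10 3 13 → min 0
0 10 3 13 8 → min 0
10 3 13 8 13 → min 3

0, 0, 0, 0, 3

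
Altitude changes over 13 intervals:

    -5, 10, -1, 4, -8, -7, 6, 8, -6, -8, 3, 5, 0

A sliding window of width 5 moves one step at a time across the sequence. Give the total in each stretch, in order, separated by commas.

[-5, 10, -1, 4, -8] → sum 0
[10, -1, 4, -8, -7] → sum -2
[-1, 4, -8, -7, 6] → sum -6
[4, -8, -7, 6, 8] → sum 3
[-8, -7, 6, 8, -6] → sum -7
[-7, 6, 8, -6, -8] → sum -7
[6, 8, -6, -8, 3] → sum 3
[8, -6, -8, 3, 5] → sum 2
[-6, -8, 3, 5, 0] → sum -6

0, -2, -6, 3, -7, -7, 3, 2, -6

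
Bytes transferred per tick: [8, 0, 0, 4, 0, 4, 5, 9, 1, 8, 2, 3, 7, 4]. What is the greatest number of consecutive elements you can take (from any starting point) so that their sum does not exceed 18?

6

[8] sum 8 len 1
[8, 0] sum 8 len 2
[8, 0, 0] sum 8 len 3
[8, 0, 0, 4] sum 12 len 4
[8, 0, 0, 4, 0] sum 12 len 5
[8, 0, 0, 4, 0, 4] sum 16 len 6
[0, 0, 4, 0, 4, 5] sum 13 len 6
[0, 4, 5, 9] sum 18 len 4
[5, 9, 1] sum 15 len 3
[9, 1, 8] sum 18 len 3
[1, 8, 2] sum 11 len 3
[1, 8, 2, 3] sum 14 len 4
[2, 3, 7] sum 12 len 3
[2, 3, 7, 4] sum 16 len 4
Longest length seen: 6.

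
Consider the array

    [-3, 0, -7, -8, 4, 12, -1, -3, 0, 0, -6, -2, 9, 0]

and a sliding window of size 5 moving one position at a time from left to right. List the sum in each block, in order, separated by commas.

(-3, 0, -7, -8, 4) → sum -14
(0, -7, -8, 4, 12) → sum 1
(-7, -8, 4, 12, -1) → sum 0
(-8, 4, 12, -1, -3) → sum 4
(4, 12, -1, -3, 0) → sum 12
(12, -1, -3, 0, 0) → sum 8
(-1, -3, 0, 0, -6) → sum -10
(-3, 0, 0, -6, -2) → sum -11
(0, 0, -6, -2, 9) → sum 1
(0, -6, -2, 9, 0) → sum 1

-14, 1, 0, 4, 12, 8, -10, -11, 1, 1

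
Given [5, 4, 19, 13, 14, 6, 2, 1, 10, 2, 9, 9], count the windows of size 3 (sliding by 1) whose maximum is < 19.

(5, 4, 19) → max 19
(4, 19, 13) → max 19
(19, 13, 14) → max 19
(13, 14, 6) → max 14  < 19 ✓
(14, 6, 2) → max 14  < 19 ✓
(6, 2, 1) → max 6  < 19 ✓
(2, 1, 10) → max 10  < 19 ✓
(1, 10, 2) → max 10  < 19 ✓
(10, 2, 9) → max 10  < 19 ✓
(2, 9, 9) → max 9  < 19 ✓
7 windows satisfy the condition.

7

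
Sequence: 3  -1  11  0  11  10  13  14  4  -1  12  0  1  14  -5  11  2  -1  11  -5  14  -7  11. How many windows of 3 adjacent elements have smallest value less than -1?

7

(3, -1, 11) → min -1
(-1, 11, 0) → min -1
(11, 0, 11) → min 0
(0, 11, 10) → min 0
(11, 10, 13) → min 10
(10, 13, 14) → min 10
(13, 14, 4) → min 4
(14, 4, -1) → min -1
(4, -1, 12) → min -1
(-1, 12, 0) → min -1
(12, 0, 1) → min 0
(0, 1, 14) → min 0
(1, 14, -5) → min -5  < -1 ✓
(14, -5, 11) → min -5  < -1 ✓
(-5, 11, 2) → min -5  < -1 ✓
(11, 2, -1) → min -1
(2, -1, 11) → min -1
(-1, 11, -5) → min -5  < -1 ✓
(11, -5, 14) → min -5  < -1 ✓
(-5, 14, -7) → min -7  < -1 ✓
(14, -7, 11) → min -7  < -1 ✓
7 windows satisfy the condition.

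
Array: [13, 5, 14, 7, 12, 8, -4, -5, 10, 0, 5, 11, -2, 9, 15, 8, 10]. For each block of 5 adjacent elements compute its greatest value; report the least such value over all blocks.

(13, 5, 14, 7, 12) → max 14
(5, 14, 7, 12, 8) → max 14
(14, 7, 12, 8, -4) → max 14
(7, 12, 8, -4, -5) → max 12
(12, 8, -4, -5, 10) → max 12
(8, -4, -5, 10, 0) → max 10
(-4, -5, 10, 0, 5) → max 10
(-5, 10, 0, 5, 11) → max 11
(10, 0, 5, 11, -2) → max 11
(0, 5, 11, -2, 9) → max 11
(5, 11, -2, 9, 15) → max 15
(11, -2, 9, 15, 8) → max 15
(-2, 9, 15, 8, 10) → max 15
Least of these is 10.

10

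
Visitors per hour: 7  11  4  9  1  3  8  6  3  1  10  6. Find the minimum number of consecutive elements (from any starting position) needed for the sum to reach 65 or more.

add 7: running sum 7 < 65
add 11: running sum 18 < 65
add 4: running sum 22 < 65
add 9: running sum 31 < 65
add 1: running sum 32 < 65
add 3: running sum 35 < 65
add 8: running sum 43 < 65
add 6: running sum 49 < 65
add 3: running sum 52 < 65
add 1: running sum 53 < 65
add 10: running sum 63 < 65
end 11: [7, 11, 4, 9, 1, 3, 8, 6, 3, 1, 10, 6] sum 69, len 12
Shortest qualifying length: 12.

12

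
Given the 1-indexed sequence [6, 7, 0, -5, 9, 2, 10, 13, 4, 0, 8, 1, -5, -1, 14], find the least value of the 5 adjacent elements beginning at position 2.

Elements at indices 2..6: 7, 0, -5, 9, 2
min(7, 0, -5, 9, 2) = -5

-5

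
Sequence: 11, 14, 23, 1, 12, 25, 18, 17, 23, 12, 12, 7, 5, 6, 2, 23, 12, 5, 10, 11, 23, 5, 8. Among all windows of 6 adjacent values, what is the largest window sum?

107

[11, 14, 23, 1, 12, 25] → sum 86
[14, 23, 1, 12, 25, 18] → sum 93
[23, 1, 12, 25, 18, 17] → sum 96
[1, 12, 25, 18, 17, 23] → sum 96
[12, 25, 18, 17, 23, 12] → sum 107
[25, 18, 17, 23, 12, 12] → sum 107
[18, 17, 23, 12, 12, 7] → sum 89
[17, 23, 12, 12, 7, 5] → sum 76
[23, 12, 12, 7, 5, 6] → sum 65
[12, 12, 7, 5, 6, 2] → sum 44
[12, 7, 5, 6, 2, 23] → sum 55
[7, 5, 6, 2, 23, 12] → sum 55
[5, 6, 2, 23, 12, 5] → sum 53
[6, 2, 23, 12, 5, 10] → sum 58
[2, 23, 12, 5, 10, 11] → sum 63
[23, 12, 5, 10, 11, 23] → sum 84
[12, 5, 10, 11, 23, 5] → sum 66
[5, 10, 11, 23, 5, 8] → sum 62
Largest of these is 107.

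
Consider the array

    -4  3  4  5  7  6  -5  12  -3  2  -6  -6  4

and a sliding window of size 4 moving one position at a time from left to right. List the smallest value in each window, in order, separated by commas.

[-4, 3, 4, 5] → min -4
[3, 4, 5, 7] → min 3
[4, 5, 7, 6] → min 4
[5, 7, 6, -5] → min -5
[7, 6, -5, 12] → min -5
[6, -5, 12, -3] → min -5
[-5, 12, -3, 2] → min -5
[12, -3, 2, -6] → min -6
[-3, 2, -6, -6] → min -6
[2, -6, -6, 4] → min -6

-4, 3, 4, -5, -5, -5, -5, -6, -6, -6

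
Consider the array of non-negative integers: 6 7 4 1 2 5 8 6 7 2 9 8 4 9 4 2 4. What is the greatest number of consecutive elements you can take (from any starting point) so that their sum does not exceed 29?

6

add 6: [6] sum 6, len 1
add 7: [6, 7] sum 13, len 2
add 4: [6, 7, 4] sum 17, len 3
add 1: [6, 7, 4, 1] sum 18, len 4
add 2: [6, 7, 4, 1, 2] sum 20, len 5
add 5: [6, 7, 4, 1, 2, 5] sum 25, len 6
add 8: [7, 4, 1, 2, 5, 8] sum 27, len 6
add 6: [4, 1, 2, 5, 8, 6] sum 26, len 6
add 7: [1, 2, 5, 8, 6, 7] sum 29, len 6
add 2: [5, 8, 6, 7, 2] sum 28, len 5
add 9: [6, 7, 2, 9] sum 24, len 4
add 8: [7, 2, 9, 8] sum 26, len 4
add 4: [2, 9, 8, 4] sum 23, len 4
add 9: [8, 4, 9] sum 21, len 3
add 4: [8, 4, 9, 4] sum 25, len 4
add 2: [8, 4, 9, 4, 2] sum 27, len 5
add 4: [4, 9, 4, 2, 4] sum 23, len 5
Longest length seen: 6.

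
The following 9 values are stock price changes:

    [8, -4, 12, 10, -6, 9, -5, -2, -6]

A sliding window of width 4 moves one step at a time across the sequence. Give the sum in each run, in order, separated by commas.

26, 12, 25, 8, -4, -4

8 -4 12 10 → sum 26
-4 12 10 -6 → sum 12
12 10 -6 9 → sum 25
10 -6 9 -5 → sum 8
-6 9 -5 -2 → sum -4
9 -5 -2 -6 → sum -4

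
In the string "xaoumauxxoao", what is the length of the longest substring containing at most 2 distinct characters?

3

[x] 1 distinct, len 1
[x, a] 2 distinct, len 2
[a, o] 2 distinct, len 2
[o, u] 2 distinct, len 2
[u, m] 2 distinct, len 2
[m, a] 2 distinct, len 2
[a, u] 2 distinct, len 2
[u, x] 2 distinct, len 2
[u, x, x] 2 distinct, len 3
[x, x, o] 2 distinct, len 3
[o, a] 2 distinct, len 2
[o, a, o] 2 distinct, len 3
Longest length with ≤2 distinct: 3.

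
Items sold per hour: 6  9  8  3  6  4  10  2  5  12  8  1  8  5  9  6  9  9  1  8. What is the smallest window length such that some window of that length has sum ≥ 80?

12

add 6: running sum 6 < 80
add 9: running sum 15 < 80
add 8: running sum 23 < 80
add 3: running sum 26 < 80
add 6: running sum 32 < 80
add 4: running sum 36 < 80
add 10: running sum 46 < 80
add 2: running sum 48 < 80
add 5: running sum 53 < 80
add 12: running sum 65 < 80
add 8: running sum 73 < 80
add 1: running sum 74 < 80
add 8: shortest ending here [6, 9, 8, 3, 6, 4, 10, 2, 5, 12, 8, 1, 8] sum 82, len 13
add 5: shortest ending here [9, 8, 3, 6, 4, 10, 2, 5, 12, 8, 1, 8, 5] sum 81, len 13
add 9: shortest ending here [8, 3, 6, 4, 10, 2, 5, 12, 8, 1, 8, 5, 9] sum 81, len 13
add 6: shortest ending here [8, 3, 6, 4, 10, 2, 5, 12, 8, 1, 8, 5, 9, 6] sum 87, len 14
add 9: shortest ending here [6, 4, 10, 2, 5, 12, 8, 1, 8, 5, 9, 6, 9] sum 85, len 13
add 9: shortest ending here [10, 2, 5, 12, 8, 1, 8, 5, 9, 6, 9, 9] sum 84, len 12
add 1: shortest ending here [10, 2, 5, 12, 8, 1, 8, 5, 9, 6, 9, 9, 1] sum 85, len 13
add 8: shortest ending here [5, 12, 8, 1, 8, 5, 9, 6, 9, 9, 1, 8] sum 81, len 12
Shortest qualifying length: 12.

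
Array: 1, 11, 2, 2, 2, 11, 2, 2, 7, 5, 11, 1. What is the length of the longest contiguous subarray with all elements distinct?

add 1: [1] len 1
add 11: [1, 11] len 2
add 2: [1, 11, 2] len 3
add 2 (repeat 2, move left end past it): [2] len 1
add 2 (repeat 2, move left end past it): [2] len 1
add 11: [2, 11] len 2
add 2 (repeat 2, move left end past it): [11, 2] len 2
add 2 (repeat 2, move left end past it): [2] len 1
add 7: [2, 7] len 2
add 5: [2, 7, 5] len 3
add 11: [2, 7, 5, 11] len 4
add 1: [2, 7, 5, 11, 1] len 5
Longest all-distinct length: 5.

5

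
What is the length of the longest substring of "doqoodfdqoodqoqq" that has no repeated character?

4

[d] len 1
[d, o] len 2
[d, o, q] len 3
[q, o] len 2
[o] len 1
[o, d] len 2
[o, d, f] len 3
[f, d] len 2
[f, d, q] len 3
[f, d, q, o] len 4
[o] len 1
[o, d] len 2
[o, d, q] len 3
[d, q, o] len 3
[o, q] len 2
[q] len 1
Longest all-distinct length: 4.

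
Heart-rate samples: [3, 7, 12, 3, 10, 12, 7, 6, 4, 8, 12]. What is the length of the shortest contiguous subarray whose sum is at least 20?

add 3: running sum 3 < 20
add 7: running sum 10 < 20
add 12: shortest ending here [3, 7, 12] sum 22, len 3
add 3: shortest ending here [7, 12, 3] sum 22, len 3
add 10: shortest ending here [12, 3, 10] sum 25, len 3
add 12: shortest ending here [10, 12] sum 22, len 2
add 7: shortest ending here [10, 12, 7] sum 29, len 3
add 6: shortest ending here [12, 7, 6] sum 25, len 3
add 4: shortest ending here [12, 7, 6, 4] sum 29, len 4
add 8: shortest ending here [7, 6, 4, 8] sum 25, len 4
add 12: shortest ending here [8, 12] sum 20, len 2
Shortest qualifying length: 2.

2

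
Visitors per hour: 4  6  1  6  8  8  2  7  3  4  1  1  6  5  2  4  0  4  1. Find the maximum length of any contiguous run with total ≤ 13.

5

add 4: [4] sum 4, len 1
add 6: [4, 6] sum 10, len 2
add 1: [4, 6, 1] sum 11, len 3
add 6: [6, 1, 6] sum 13, len 3
add 8: [8] sum 8, len 1
add 8: [8] sum 8, len 1
add 2: [8, 2] sum 10, len 2
add 7: [2, 7] sum 9, len 2
add 3: [2, 7, 3] sum 12, len 3
add 4: [3, 4] sum 7, len 2
add 1: [3, 4, 1] sum 8, len 3
add 1: [3, 4, 1, 1] sum 9, len 4
add 6: [4, 1, 1, 6] sum 12, len 4
add 5: [1, 1, 6, 5] sum 13, len 4
add 2: [6, 5, 2] sum 13, len 3
add 4: [5, 2, 4] sum 11, len 3
add 0: [5, 2, 4, 0] sum 11, len 4
add 4: [2, 4, 0, 4] sum 10, len 4
add 1: [2, 4, 0, 4, 1] sum 11, len 5
Longest length seen: 5.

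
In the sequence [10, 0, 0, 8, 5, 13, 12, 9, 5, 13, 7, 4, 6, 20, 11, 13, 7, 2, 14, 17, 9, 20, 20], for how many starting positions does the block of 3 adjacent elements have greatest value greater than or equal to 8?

20

10 0 0 → max 10  ≥ 8 ✓
0 0 8 → max 8  ≥ 8 ✓
0 8 5 → max 8  ≥ 8 ✓
8 5 13 → max 13  ≥ 8 ✓
5 13 12 → max 13  ≥ 8 ✓
13 12 9 → max 13  ≥ 8 ✓
12 9 5 → max 12  ≥ 8 ✓
9 5 13 → max 13  ≥ 8 ✓
5 13 7 → max 13  ≥ 8 ✓
13 7 4 → max 13  ≥ 8 ✓
7 4 6 → max 7
4 6 20 → max 20  ≥ 8 ✓
6 20 11 → max 20  ≥ 8 ✓
20 11 13 → max 20  ≥ 8 ✓
11 13 7 → max 13  ≥ 8 ✓
13 7 2 → max 13  ≥ 8 ✓
7 2 14 → max 14  ≥ 8 ✓
2 14 17 → max 17  ≥ 8 ✓
14 17 9 → max 17  ≥ 8 ✓
17 9 20 → max 20  ≥ 8 ✓
9 20 20 → max 20  ≥ 8 ✓
20 windows satisfy the condition.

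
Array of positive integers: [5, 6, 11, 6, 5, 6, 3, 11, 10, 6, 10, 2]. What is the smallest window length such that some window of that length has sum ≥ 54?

Extend right; whenever the sum reaches 54, record the length and shrink from the left:
add 5: running sum 5 < 54
add 6: running sum 11 < 54
add 11: running sum 22 < 54
add 6: running sum 28 < 54
add 5: running sum 33 < 54
add 6: running sum 39 < 54
add 3: running sum 42 < 54
add 11: running sum 53 < 54
add 10: shortest ending here [6, 11, 6, 5, 6, 3, 11, 10] sum 58, len 8
add 6: shortest ending here [11, 6, 5, 6, 3, 11, 10, 6] sum 58, len 8
add 10: shortest ending here [6, 5, 6, 3, 11, 10, 6, 10] sum 57, len 8
add 2: shortest ending here [6, 5, 6, 3, 11, 10, 6, 10, 2] sum 59, len 9
Shortest qualifying length: 8.

8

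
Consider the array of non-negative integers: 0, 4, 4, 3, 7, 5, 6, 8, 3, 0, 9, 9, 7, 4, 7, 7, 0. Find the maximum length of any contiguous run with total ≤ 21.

5

Extend to the right; shrink from the left whenever the sum exceeds 21:
→ 0: sum 0, len 1
→ 4: sum 4, len 2
→ 4: sum 8, len 3
→ 3: sum 11, len 4
→ 7: sum 18, len 5
→ 5 (dropped 0, 4): sum 19, len 4
→ 6 (dropped 4): sum 21, len 4
→ 8 (dropped 3, 7): sum 19, len 3
→ 3 (dropped 5): sum 17, len 3
→ 0: sum 17, len 4
→ 9 (dropped 6): sum 20, len 4
→ 9 (dropped 8): sum 21, len 4
→ 7 (dropped 3, 0, 9): sum 16, len 2
→ 4: sum 20, len 3
→ 7 (dropped 9): sum 18, len 3
→ 7 (dropped 7): sum 18, len 3
→ 0: sum 18, len 4
Longest length seen: 5.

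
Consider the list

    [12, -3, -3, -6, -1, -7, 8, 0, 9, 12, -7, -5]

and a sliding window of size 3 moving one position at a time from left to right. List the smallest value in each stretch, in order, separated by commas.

Sliding a size-3 window across the 12 values:
[12, -3, -3] → min -3
[-3, -3, -6] → min -6
[-3, -6, -1] → min -6
[-6, -1, -7] → min -7
[-1, -7, 8] → min -7
[-7, 8, 0] → min -7
[8, 0, 9] → min 0
[0, 9, 12] → min 0
[9, 12, -7] → min -7
[12, -7, -5] → min -7

-3, -6, -6, -7, -7, -7, 0, 0, -7, -7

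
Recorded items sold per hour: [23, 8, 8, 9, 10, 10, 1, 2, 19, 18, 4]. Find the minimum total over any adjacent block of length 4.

23

Window sums for each of the 8 positions:
[23, 8, 8, 9] → sum 48
[8, 8, 9, 10] → sum 35
[8, 9, 10, 10] → sum 37
[9, 10, 10, 1] → sum 30
[10, 10, 1, 2] → sum 23
[10, 1, 2, 19] → sum 32
[1, 2, 19, 18] → sum 40
[2, 19, 18, 4] → sum 43
Minimum of these is 23.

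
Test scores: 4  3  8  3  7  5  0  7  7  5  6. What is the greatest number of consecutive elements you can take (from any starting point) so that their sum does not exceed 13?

add 4: [4] sum 4, len 1
add 3: [4, 3] sum 7, len 2
add 8: [3, 8] sum 11, len 2
add 3: [8, 3] sum 11, len 2
add 7: [3, 7] sum 10, len 2
add 5: [7, 5] sum 12, len 2
add 0: [7, 5, 0] sum 12, len 3
add 7: [5, 0, 7] sum 12, len 3
add 7: [7] sum 7, len 1
add 5: [7, 5] sum 12, len 2
add 6: [5, 6] sum 11, len 2
Longest length seen: 3.

3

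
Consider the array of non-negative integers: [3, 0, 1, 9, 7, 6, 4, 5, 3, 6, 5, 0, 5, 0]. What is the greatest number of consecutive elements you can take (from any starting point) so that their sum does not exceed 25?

7

[3] sum 3 len 1
[3, 0] sum 3 len 2
[3, 0, 1] sum 4 len 3
[3, 0, 1, 9] sum 13 len 4
[3, 0, 1, 9, 7] sum 20 len 5
[0, 1, 9, 7, 6] sum 23 len 5
[7, 6, 4] sum 17 len 3
[7, 6, 4, 5] sum 22 len 4
[7, 6, 4, 5, 3] sum 25 len 5
[6, 4, 5, 3, 6] sum 24 len 5
[4, 5, 3, 6, 5] sum 23 len 5
[4, 5, 3, 6, 5, 0] sum 23 len 6
[5, 3, 6, 5, 0, 5] sum 24 len 6
[5, 3, 6, 5, 0, 5, 0] sum 24 len 7
Longest length seen: 7.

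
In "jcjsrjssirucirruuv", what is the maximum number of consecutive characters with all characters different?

add j: [j] len 1
add c: [j, c] len 2
add j (repeat j, move left end past it): [c, j] len 2
add s: [c, j, s] len 3
add r: [c, j, s, r] len 4
add j (repeat j, move left end past it): [s, r, j] len 3
add s (repeat s, move left end past it): [r, j, s] len 3
add s (repeat s, move left end past it): [s] len 1
add i: [s, i] len 2
add r: [s, i, r] len 3
add u: [s, i, r, u] len 4
add c: [s, i, r, u, c] len 5
add i (repeat i, move left end past it): [r, u, c, i] len 4
add r (repeat r, move left end past it): [u, c, i, r] len 4
add r (repeat r, move left end past it): [r] len 1
add u: [r, u] len 2
add u (repeat u, move left end past it): [u] len 1
add v: [u, v] len 2
Longest all-distinct length: 5.

5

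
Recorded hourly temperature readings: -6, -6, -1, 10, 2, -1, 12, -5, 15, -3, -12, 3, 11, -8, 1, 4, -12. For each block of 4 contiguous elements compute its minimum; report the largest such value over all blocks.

-1

Window mins for each of the 14 positions:
(-6, -6, -1, 10) → min -6
(-6, -1, 10, 2) → min -6
(-1, 10, 2, -1) → min -1
(10, 2, -1, 12) → min -1
(2, -1, 12, -5) → min -5
(-1, 12, -5, 15) → min -5
(12, -5, 15, -3) → min -5
(-5, 15, -3, -12) → min -12
(15, -3, -12, 3) → min -12
(-3, -12, 3, 11) → min -12
(-12, 3, 11, -8) → min -12
(3, 11, -8, 1) → min -8
(11, -8, 1, 4) → min -8
(-8, 1, 4, -12) → min -12
Largest of these is -1.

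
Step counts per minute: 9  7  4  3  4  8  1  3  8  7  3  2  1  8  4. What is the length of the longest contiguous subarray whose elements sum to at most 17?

4

→ 9: sum 9, len 1
→ 7: sum 16, len 2
→ 4 (dropped 9): sum 11, len 2
→ 3: sum 14, len 3
→ 4 (dropped 7): sum 11, len 3
→ 8 (dropped 4): sum 15, len 3
→ 1: sum 16, len 4
→ 3 (dropped 3): sum 16, len 4
→ 8 (dropped 4, 8): sum 12, len 3
→ 7 (dropped 1, 3): sum 15, len 2
→ 3 (dropped 8): sum 10, len 2
→ 2: sum 12, len 3
→ 1: sum 13, len 4
→ 8 (dropped 7): sum 14, len 4
→ 4 (dropped 3): sum 15, len 4
Longest length seen: 4.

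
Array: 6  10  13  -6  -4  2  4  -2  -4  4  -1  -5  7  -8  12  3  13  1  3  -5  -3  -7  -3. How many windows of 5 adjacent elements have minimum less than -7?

[6, 10, 13, -6, -4] → min -6
[10, 13, -6, -4, 2] → min -6
[13, -6, -4, 2, 4] → min -6
[-6, -4, 2, 4, -2] → min -6
[-4, 2, 4, -2, -4] → min -4
[2, 4, -2, -4, 4] → min -4
[4, -2, -4, 4, -1] → min -4
[-2, -4, 4, -1, -5] → min -5
[-4, 4, -1, -5, 7] → min -5
[4, -1, -5, 7, -8] → min -8  < -7 ✓
[-1, -5, 7, -8, 12] → min -8  < -7 ✓
[-5, 7, -8, 12, 3] → min -8  < -7 ✓
[7, -8, 12, 3, 13] → min -8  < -7 ✓
[-8, 12, 3, 13, 1] → min -8  < -7 ✓
[12, 3, 13, 1, 3] → min 1
[3, 13, 1, 3, -5] → min -5
[13, 1, 3, -5, -3] → min -5
[1, 3, -5, -3, -7] → min -7
[3, -5, -3, -7, -3] → min -7
5 windows satisfy the condition.

5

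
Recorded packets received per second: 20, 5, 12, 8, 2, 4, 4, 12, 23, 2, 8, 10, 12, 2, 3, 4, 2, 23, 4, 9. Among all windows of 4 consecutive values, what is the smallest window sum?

11

(20, 5, 12, 8) → sum 45
(5, 12, 8, 2) → sum 27
(12, 8, 2, 4) → sum 26
(8, 2, 4, 4) → sum 18
(2, 4, 4, 12) → sum 22
(4, 4, 12, 23) → sum 43
(4, 12, 23, 2) → sum 41
(12, 23, 2, 8) → sum 45
(23, 2, 8, 10) → sum 43
(2, 8, 10, 12) → sum 32
(8, 10, 12, 2) → sum 32
(10, 12, 2, 3) → sum 27
(12, 2, 3, 4) → sum 21
(2, 3, 4, 2) → sum 11
(3, 4, 2, 23) → sum 32
(4, 2, 23, 4) → sum 33
(2, 23, 4, 9) → sum 38
Smallest of these is 11.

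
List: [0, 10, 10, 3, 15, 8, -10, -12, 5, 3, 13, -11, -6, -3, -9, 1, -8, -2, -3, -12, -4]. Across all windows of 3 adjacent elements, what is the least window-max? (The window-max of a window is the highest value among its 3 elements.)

0 10 10 → max 10
10 10 3 → max 10
10 3 15 → max 15
3 15 8 → max 15
15 8 -10 → max 15
8 -10 -12 → max 8
-10 -12 5 → max 5
-12 5 3 → max 5
5 3 13 → max 13
3 13 -11 → max 13
13 -11 -6 → max 13
-11 -6 -3 → max -3
-6 -3 -9 → max -3
-3 -9 1 → max 1
-9 1 -8 → max 1
1 -8 -2 → max 1
-8 -2 -3 → max -2
-2 -3 -12 → max -2
-3 -12 -4 → max -3
Least of these is -3.

-3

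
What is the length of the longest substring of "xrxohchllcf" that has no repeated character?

[x] len 1
[x, r] len 2
[r, x] len 2
[r, x, o] len 3
[r, x, o, h] len 4
[r, x, o, h, c] len 5
[c, h] len 2
[c, h, l] len 3
[l] len 1
[l, c] len 2
[l, c, f] len 3
Longest all-distinct length: 5.

5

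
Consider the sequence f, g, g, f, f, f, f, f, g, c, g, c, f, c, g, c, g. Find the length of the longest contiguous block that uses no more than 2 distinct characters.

Extend right; when distinct count exceeds 2, shrink from the left:
[f] 1 distinct, len 1
[f, g] 2 distinct, len 2
[f, g, g] 2 distinct, len 3
[f, g, g, f] 2 distinct, len 4
[f, g, g, f, f] 2 distinct, len 5
[f, g, g, f, f, f] 2 distinct, len 6
[f, g, g, f, f, f, f] 2 distinct, len 7
[f, g, g, f, f, f, f, f] 2 distinct, len 8
[f, g, g, f, f, f, f, f, g] 2 distinct, len 9
[g, c] 2 distinct, len 2
[g, c, g] 2 distinct, len 3
[g, c, g, c] 2 distinct, len 4
[c, f] 2 distinct, len 2
[c, f, c] 2 distinct, len 3
[c, g] 2 distinct, len 2
[c, g, c] 2 distinct, len 3
[c, g, c, g] 2 distinct, len 4
Longest length with ≤2 distinct: 9.

9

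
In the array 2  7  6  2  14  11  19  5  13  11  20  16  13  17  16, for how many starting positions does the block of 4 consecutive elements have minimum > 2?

8

(2, 7, 6, 2) → min 2
(7, 6, 2, 14) → min 2
(6, 2, 14, 11) → min 2
(2, 14, 11, 19) → min 2
(14, 11, 19, 5) → min 5  > 2 ✓
(11, 19, 5, 13) → min 5  > 2 ✓
(19, 5, 13, 11) → min 5  > 2 ✓
(5, 13, 11, 20) → min 5  > 2 ✓
(13, 11, 20, 16) → min 11  > 2 ✓
(11, 20, 16, 13) → min 11  > 2 ✓
(20, 16, 13, 17) → min 13  > 2 ✓
(16, 13, 17, 16) → min 13  > 2 ✓
8 windows satisfy the condition.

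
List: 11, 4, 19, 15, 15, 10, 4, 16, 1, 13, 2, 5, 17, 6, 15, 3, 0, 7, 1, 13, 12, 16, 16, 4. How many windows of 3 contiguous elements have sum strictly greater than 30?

[11, 4, 19] → sum 34  > 30 ✓
[4, 19, 15] → sum 38  > 30 ✓
[19, 15, 15] → sum 49  > 30 ✓
[15, 15, 10] → sum 40  > 30 ✓
[15, 10, 4] → sum 29
[10, 4, 16] → sum 30
[4, 16, 1] → sum 21
[16, 1, 13] → sum 30
[1, 13, 2] → sum 16
[13, 2, 5] → sum 20
[2, 5, 17] → sum 24
[5, 17, 6] → sum 28
[17, 6, 15] → sum 38  > 30 ✓
[6, 15, 3] → sum 24
[15, 3, 0] → sum 18
[3, 0, 7] → sum 10
[0, 7, 1] → sum 8
[7, 1, 13] → sum 21
[1, 13, 12] → sum 26
[13, 12, 16] → sum 41  > 30 ✓
[12, 16, 16] → sum 44  > 30 ✓
[16, 16, 4] → sum 36  > 30 ✓
8 windows satisfy the condition.

8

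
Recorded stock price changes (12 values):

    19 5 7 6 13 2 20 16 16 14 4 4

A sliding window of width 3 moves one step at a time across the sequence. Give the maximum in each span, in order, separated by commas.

19, 7, 13, 13, 20, 20, 20, 16, 16, 14

(19, 5, 7) → max 19
(5, 7, 6) → max 7
(7, 6, 13) → max 13
(6, 13, 2) → max 13
(13, 2, 20) → max 20
(2, 20, 16) → max 20
(20, 16, 16) → max 20
(16, 16, 14) → max 16
(16, 14, 4) → max 16
(14, 4, 4) → max 14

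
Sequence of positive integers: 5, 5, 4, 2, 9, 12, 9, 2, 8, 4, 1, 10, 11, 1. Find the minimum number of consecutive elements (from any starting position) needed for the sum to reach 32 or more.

4

Extend right; whenever the sum reaches 32, record the length and shrink from the left:
add 5: running sum 5 < 32
add 5: running sum 10 < 32
add 4: running sum 14 < 32
add 2: running sum 16 < 32
add 9: running sum 25 < 32
add 12: shortest ending here [5, 4, 2, 9, 12] sum 32, len 5
add 9: shortest ending here [2, 9, 12, 9] sum 32, len 4
add 2: shortest ending here [9, 12, 9, 2] sum 32, len 4
add 8: shortest ending here [9, 12, 9, 2, 8] sum 40, len 5
add 4: shortest ending here [12, 9, 2, 8, 4] sum 35, len 5
add 1: shortest ending here [12, 9, 2, 8, 4, 1] sum 36, len 6
add 10: shortest ending here [9, 2, 8, 4, 1, 10] sum 34, len 6
add 11: shortest ending here [8, 4, 1, 10, 11] sum 34, len 5
add 1: shortest ending here [8, 4, 1, 10, 11, 1] sum 35, len 6
Shortest qualifying length: 4.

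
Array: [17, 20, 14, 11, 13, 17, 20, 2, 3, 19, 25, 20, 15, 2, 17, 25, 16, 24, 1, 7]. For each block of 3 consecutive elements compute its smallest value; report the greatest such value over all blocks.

19

17 20 14 → min 14
20 14 11 → min 11
14 11 13 → min 11
11 13 17 → min 11
13 17 20 → min 13
17 20 2 → min 2
20 2 3 → min 2
2 3 19 → min 2
3 19 25 → min 3
19 25 20 → min 19
25 20 15 → min 15
20 15 2 → min 2
15 2 17 → min 2
2 17 25 → min 2
17 25 16 → min 16
25 16 24 → min 16
16 24 1 → min 1
24 1 7 → min 1
Greatest of these is 19.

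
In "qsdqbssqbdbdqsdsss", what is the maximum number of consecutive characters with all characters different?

4

[q] len 1
[q, s] len 2
[q, s, d] len 3
[s, d, q] len 3
[s, d, q, b] len 4
[d, q, b, s] len 4
[s] len 1
[s, q] len 2
[s, q, b] len 3
[s, q, b, d] len 4
[d, b] len 2
[b, d] len 2
[b, d, q] len 3
[b, d, q, s] len 4
[q, s, d] len 3
[d, s] len 2
[s] len 1
[s] len 1
Longest all-distinct length: 4.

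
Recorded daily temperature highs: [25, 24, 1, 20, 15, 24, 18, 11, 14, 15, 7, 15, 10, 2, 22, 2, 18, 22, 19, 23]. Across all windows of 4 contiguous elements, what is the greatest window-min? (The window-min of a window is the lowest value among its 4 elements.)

18

[25, 24, 1, 20] → min 1
[24, 1, 20, 15] → min 1
[1, 20, 15, 24] → min 1
[20, 15, 24, 18] → min 15
[15, 24, 18, 11] → min 11
[24, 18, 11, 14] → min 11
[18, 11, 14, 15] → min 11
[11, 14, 15, 7] → min 7
[14, 15, 7, 15] → min 7
[15, 7, 15, 10] → min 7
[7, 15, 10, 2] → min 2
[15, 10, 2, 22] → min 2
[10, 2, 22, 2] → min 2
[2, 22, 2, 18] → min 2
[22, 2, 18, 22] → min 2
[2, 18, 22, 19] → min 2
[18, 22, 19, 23] → min 18
Greatest of these is 18.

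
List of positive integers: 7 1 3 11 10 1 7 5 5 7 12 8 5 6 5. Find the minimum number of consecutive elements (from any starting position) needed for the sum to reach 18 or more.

add 7: running sum 7 < 18
add 1: running sum 8 < 18
add 3: running sum 11 < 18
end 3: [7, 1, 3, 11] sum 22, len 4
end 4: [11, 10] sum 21, len 2
end 5: [11, 10, 1] sum 22, len 3
end 6: [10, 1, 7] sum 18, len 3
end 7: [10, 1, 7, 5] sum 23, len 4
end 8: [1, 7, 5, 5] sum 18, len 4
end 9: [7, 5, 5, 7] sum 24, len 4
end 10: [7, 12] sum 19, len 2
end 11: [12, 8] sum 20, len 2
end 12: [12, 8, 5] sum 25, len 3
end 13: [8, 5, 6] sum 19, len 3
end 14: [8, 5, 6, 5] sum 24, len 4
Shortest qualifying length: 2.

2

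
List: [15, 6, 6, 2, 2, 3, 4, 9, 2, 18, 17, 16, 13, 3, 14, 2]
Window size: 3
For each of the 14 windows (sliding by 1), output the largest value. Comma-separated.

[15, 6, 6] → max 15
[6, 6, 2] → max 6
[6, 2, 2] → max 6
[2, 2, 3] → max 3
[2, 3, 4] → max 4
[3, 4, 9] → max 9
[4, 9, 2] → max 9
[9, 2, 18] → max 18
[2, 18, 17] → max 18
[18, 17, 16] → max 18
[17, 16, 13] → max 17
[16, 13, 3] → max 16
[13, 3, 14] → max 14
[3, 14, 2] → max 14

15, 6, 6, 3, 4, 9, 9, 18, 18, 18, 17, 16, 14, 14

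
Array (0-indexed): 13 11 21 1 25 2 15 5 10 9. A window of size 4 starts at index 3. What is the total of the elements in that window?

43

Elements at indices 3..6: 1, 25, 2, 15
sum(1, 25, 2, 15) = 43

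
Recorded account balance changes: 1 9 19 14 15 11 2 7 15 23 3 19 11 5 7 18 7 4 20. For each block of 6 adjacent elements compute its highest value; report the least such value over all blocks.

15

1 9 19 14 15 11 → max 19
9 19 14 15 11 2 → max 19
19 14 15 11 2 7 → max 19
14 15 11 2 7 15 → max 15
15 11 2 7 15 23 → max 23
11 2 7 15 23 3 → max 23
2 7 15 23 3 19 → max 23
7 15 23 3 19 11 → max 23
15 23 3 19 11 5 → max 23
23 3 19 11 5 7 → max 23
3 19 11 5 7 18 → max 19
19 11 5 7 18 7 → max 19
11 5 7 18 7 4 → max 18
5 7 18 7 4 20 → max 20
Least of these is 15.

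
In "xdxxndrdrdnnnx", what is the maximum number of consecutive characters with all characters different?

add x: [x] len 1
add d: [x, d] len 2
add x (repeat x, move left end past it): [d, x] len 2
add x (repeat x, move left end past it): [x] len 1
add n: [x, n] len 2
add d: [x, n, d] len 3
add r: [x, n, d, r] len 4
add d (repeat d, move left end past it): [r, d] len 2
add r (repeat r, move left end past it): [d, r] len 2
add d (repeat d, move left end past it): [r, d] len 2
add n: [r, d, n] len 3
add n (repeat n, move left end past it): [n] len 1
add n (repeat n, move left end past it): [n] len 1
add x: [n, x] len 2
Longest all-distinct length: 4.

4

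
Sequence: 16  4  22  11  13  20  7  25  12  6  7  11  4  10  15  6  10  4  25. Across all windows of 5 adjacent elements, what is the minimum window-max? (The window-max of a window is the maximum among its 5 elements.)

Each size-5 window and its max:
(16, 4, 22, 11, 13) → max 22
(4, 22, 11, 13, 20) → max 22
(22, 11, 13, 20, 7) → max 22
(11, 13, 20, 7, 25) → max 25
(13, 20, 7, 25, 12) → max 25
(20, 7, 25, 12, 6) → max 25
(7, 25, 12, 6, 7) → max 25
(25, 12, 6, 7, 11) → max 25
(12, 6, 7, 11, 4) → max 12
(6, 7, 11, 4, 10) → max 11
(7, 11, 4, 10, 15) → max 15
(11, 4, 10, 15, 6) → max 15
(4, 10, 15, 6, 10) → max 15
(10, 15, 6, 10, 4) → max 15
(15, 6, 10, 4, 25) → max 25
Minimum of these is 11.

11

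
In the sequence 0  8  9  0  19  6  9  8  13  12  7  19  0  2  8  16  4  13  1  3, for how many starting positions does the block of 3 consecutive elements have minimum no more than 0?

7

[0, 8, 9] → min 0  ≤ 0 ✓
[8, 9, 0] → min 0  ≤ 0 ✓
[9, 0, 19] → min 0  ≤ 0 ✓
[0, 19, 6] → min 0  ≤ 0 ✓
[19, 6, 9] → min 6
[6, 9, 8] → min 6
[9, 8, 13] → min 8
[8, 13, 12] → min 8
[13, 12, 7] → min 7
[12, 7, 19] → min 7
[7, 19, 0] → min 0  ≤ 0 ✓
[19, 0, 2] → min 0  ≤ 0 ✓
[0, 2, 8] → min 0  ≤ 0 ✓
[2, 8, 16] → min 2
[8, 16, 4] → min 4
[16, 4, 13] → min 4
[4, 13, 1] → min 1
[13, 1, 3] → min 1
7 windows satisfy the condition.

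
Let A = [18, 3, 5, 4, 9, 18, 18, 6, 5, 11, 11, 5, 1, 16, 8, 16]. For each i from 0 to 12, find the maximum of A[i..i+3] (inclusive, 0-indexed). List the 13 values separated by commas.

18, 9, 18, 18, 18, 18, 18, 11, 11, 11, 16, 16, 16

[18, 3, 5, 4] → max 18
[3, 5, 4, 9] → max 9
[5, 4, 9, 18] → max 18
[4, 9, 18, 18] → max 18
[9, 18, 18, 6] → max 18
[18, 18, 6, 5] → max 18
[18, 6, 5, 11] → max 18
[6, 5, 11, 11] → max 11
[5, 11, 11, 5] → max 11
[11, 11, 5, 1] → max 11
[11, 5, 1, 16] → max 16
[5, 1, 16, 8] → max 16
[1, 16, 8, 16] → max 16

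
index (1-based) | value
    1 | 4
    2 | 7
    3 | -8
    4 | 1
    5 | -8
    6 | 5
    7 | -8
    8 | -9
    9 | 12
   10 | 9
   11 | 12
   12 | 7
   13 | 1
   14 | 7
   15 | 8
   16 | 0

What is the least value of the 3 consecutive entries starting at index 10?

Elements at indices 10..12: 9, 12, 7
min(9, 12, 7) = 7

7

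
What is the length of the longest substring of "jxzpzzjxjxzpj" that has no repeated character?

4

add j: [j] len 1
add x: [j, x] len 2
add z: [j, x, z] len 3
add p: [j, x, z, p] len 4
add z (repeat z, move left end past it): [p, z] len 2
add z (repeat z, move left end past it): [z] len 1
add j: [z, j] len 2
add x: [z, j, x] len 3
add j (repeat j, move left end past it): [x, j] len 2
add x (repeat x, move left end past it): [j, x] len 2
add z: [j, x, z] len 3
add p: [j, x, z, p] len 4
add j (repeat j, move left end past it): [x, z, p, j] len 4
Longest all-distinct length: 4.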